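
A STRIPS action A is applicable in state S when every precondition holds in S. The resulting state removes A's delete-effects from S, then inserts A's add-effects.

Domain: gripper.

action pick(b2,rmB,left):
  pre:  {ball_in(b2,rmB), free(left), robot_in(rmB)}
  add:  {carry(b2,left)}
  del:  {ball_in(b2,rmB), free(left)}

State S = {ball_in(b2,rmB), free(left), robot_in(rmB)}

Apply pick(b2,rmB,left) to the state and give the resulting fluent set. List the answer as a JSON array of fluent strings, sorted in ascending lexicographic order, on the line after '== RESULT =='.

Progress:
  pre ⊆ S: {ball_in(b2,rmB), free(left), robot_in(rmB)} ⊆ S  — applicable
  S \ del = {robot_in(rmB)}
  ∪ add   = {carry(b2,left), robot_in(rmB)}

== RESULT ==
["carry(b2,left)", "robot_in(rmB)"]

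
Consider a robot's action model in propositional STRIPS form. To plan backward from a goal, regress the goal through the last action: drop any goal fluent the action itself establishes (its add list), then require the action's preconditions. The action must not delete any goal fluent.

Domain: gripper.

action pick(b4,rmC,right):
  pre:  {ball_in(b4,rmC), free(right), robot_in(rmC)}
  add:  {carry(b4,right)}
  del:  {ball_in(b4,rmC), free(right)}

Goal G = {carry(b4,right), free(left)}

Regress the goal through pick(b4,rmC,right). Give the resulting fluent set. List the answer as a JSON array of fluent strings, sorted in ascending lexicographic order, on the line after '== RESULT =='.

Regress:
  G ∩ del = {}  (empty — regression defined)
  G \ add = {carry(b4,right), free(left)} \ {carry(b4,right)} = {free(left)}
  ∪ pre   = {free(left)} ∪ {ball_in(b4,rmC), free(right), robot_in(rmC)}
          = {ball_in(b4,rmC), free(left), free(right), robot_in(rmC)}

== RESULT ==
["ball_in(b4,rmC)", "free(left)", "free(right)", "robot_in(rmC)"]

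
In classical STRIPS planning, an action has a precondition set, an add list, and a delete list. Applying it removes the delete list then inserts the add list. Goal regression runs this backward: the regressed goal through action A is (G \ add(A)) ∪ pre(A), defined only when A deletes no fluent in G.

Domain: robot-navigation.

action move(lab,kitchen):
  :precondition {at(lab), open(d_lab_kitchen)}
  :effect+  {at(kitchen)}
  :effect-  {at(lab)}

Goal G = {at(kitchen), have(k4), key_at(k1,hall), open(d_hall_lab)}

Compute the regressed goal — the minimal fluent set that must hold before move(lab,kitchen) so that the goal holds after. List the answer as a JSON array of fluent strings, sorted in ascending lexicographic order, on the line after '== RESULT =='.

Regress:
  G ∩ del = {}  (empty — regression defined)
  G \ add = {at(kitchen), have(k4), key_at(k1,hall), open(d_hall_lab)} \ {at(kitchen)} = {have(k4), key_at(k1,hall), open(d_hall_lab)}
  ∪ pre   = {have(k4), key_at(k1,hall), open(d_hall_lab)} ∪ {at(lab), open(d_lab_kitchen)}
          = {at(lab), have(k4), key_at(k1,hall), open(d_hall_lab), open(d_lab_kitchen)}

== RESULT ==
["at(lab)", "have(k4)", "key_at(k1,hall)", "open(d_hall_lab)", "open(d_lab_kitchen)"]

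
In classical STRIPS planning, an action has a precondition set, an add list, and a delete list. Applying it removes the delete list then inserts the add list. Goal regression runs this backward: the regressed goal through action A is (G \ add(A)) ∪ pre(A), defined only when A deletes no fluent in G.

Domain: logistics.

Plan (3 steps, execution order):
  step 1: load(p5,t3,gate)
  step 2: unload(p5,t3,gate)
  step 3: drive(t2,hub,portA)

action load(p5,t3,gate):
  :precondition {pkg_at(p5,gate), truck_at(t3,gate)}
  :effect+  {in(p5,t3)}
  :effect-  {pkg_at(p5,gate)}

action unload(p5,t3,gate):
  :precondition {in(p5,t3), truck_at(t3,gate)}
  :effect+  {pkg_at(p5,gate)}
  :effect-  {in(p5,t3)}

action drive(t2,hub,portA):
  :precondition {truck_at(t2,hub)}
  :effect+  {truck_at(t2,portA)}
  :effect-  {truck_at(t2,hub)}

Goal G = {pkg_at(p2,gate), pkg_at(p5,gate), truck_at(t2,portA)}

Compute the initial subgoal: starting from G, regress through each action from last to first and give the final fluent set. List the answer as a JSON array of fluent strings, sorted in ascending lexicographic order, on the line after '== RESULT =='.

Work backward from the goal:
  through step 3 (drive(t2,hub,portA)): drop {truck_at(t2,portA)}, keep {pkg_at(p2,gate), pkg_at(p5,gate)}, require {truck_at(t2,hub)}
    → {pkg_at(p2,gate), pkg_at(p5,gate), truck_at(t2,hub)}
  through step 2 (unload(p5,t3,gate)): drop {pkg_at(p5,gate)}, keep {pkg_at(p2,gate), truck_at(t2,hub)}, require {in(p5,t3), truck_at(t3,gate)}
    → {in(p5,t3), pkg_at(p2,gate), truck_at(t2,hub), truck_at(t3,gate)}
  through step 1 (load(p5,t3,gate)): drop {in(p5,t3)}, keep {pkg_at(p2,gate), truck_at(t2,hub), truck_at(t3,gate)}, require {pkg_at(p5,gate), truck_at(t3,gate)}
    → {pkg_at(p2,gate), pkg_at(p5,gate), truck_at(t2,hub), truck_at(t3,gate)}

== RESULT ==
["pkg_at(p2,gate)", "pkg_at(p5,gate)", "truck_at(t2,hub)", "truck_at(t3,gate)"]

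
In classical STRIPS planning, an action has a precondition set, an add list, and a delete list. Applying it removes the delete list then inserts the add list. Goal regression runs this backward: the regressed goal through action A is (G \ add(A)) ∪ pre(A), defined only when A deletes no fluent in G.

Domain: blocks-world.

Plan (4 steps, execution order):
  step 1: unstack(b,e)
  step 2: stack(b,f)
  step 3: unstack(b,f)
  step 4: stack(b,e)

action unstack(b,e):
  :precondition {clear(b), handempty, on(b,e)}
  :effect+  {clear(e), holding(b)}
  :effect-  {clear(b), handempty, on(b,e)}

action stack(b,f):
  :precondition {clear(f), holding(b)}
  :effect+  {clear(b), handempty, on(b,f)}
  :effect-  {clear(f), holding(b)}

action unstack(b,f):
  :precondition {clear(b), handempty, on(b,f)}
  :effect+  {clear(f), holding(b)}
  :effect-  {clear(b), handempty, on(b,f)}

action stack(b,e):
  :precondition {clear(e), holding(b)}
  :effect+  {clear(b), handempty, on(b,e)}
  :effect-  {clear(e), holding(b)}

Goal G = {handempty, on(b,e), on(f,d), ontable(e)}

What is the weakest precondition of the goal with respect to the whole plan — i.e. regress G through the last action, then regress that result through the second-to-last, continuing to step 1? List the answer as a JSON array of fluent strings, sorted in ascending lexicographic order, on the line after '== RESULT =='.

Regress step by step:
  through step 4 (stack(b,e)): drop {handempty, on(b,e)}, keep {on(f,d), ontable(e)}, require {clear(e), holding(b)}
    → {clear(e), holding(b), on(f,d), ontable(e)}
  through step 3 (unstack(b,f)): drop {holding(b)}, keep {clear(e), on(f,d), ontable(e)}, require {clear(b), handempty, on(b,f)}
    → {clear(b), clear(e), handempty, on(b,f), on(f,d), ontable(e)}
  through step 2 (stack(b,f)): drop {clear(b), handempty, on(b,f)}, keep {clear(e), on(f,d), ontable(e)}, require {clear(f), holding(b)}
    → {clear(e), clear(f), holding(b), on(f,d), ontable(e)}
  through step 1 (unstack(b,e)): drop {clear(e), holding(b)}, keep {clear(f), on(f,d), ontable(e)}, require {clear(b), handempty, on(b,e)}
    → {clear(b), clear(f), handempty, on(b,e), on(f,d), ontable(e)}

== RESULT ==
["clear(b)", "clear(f)", "handempty", "on(b,e)", "on(f,d)", "ontable(e)"]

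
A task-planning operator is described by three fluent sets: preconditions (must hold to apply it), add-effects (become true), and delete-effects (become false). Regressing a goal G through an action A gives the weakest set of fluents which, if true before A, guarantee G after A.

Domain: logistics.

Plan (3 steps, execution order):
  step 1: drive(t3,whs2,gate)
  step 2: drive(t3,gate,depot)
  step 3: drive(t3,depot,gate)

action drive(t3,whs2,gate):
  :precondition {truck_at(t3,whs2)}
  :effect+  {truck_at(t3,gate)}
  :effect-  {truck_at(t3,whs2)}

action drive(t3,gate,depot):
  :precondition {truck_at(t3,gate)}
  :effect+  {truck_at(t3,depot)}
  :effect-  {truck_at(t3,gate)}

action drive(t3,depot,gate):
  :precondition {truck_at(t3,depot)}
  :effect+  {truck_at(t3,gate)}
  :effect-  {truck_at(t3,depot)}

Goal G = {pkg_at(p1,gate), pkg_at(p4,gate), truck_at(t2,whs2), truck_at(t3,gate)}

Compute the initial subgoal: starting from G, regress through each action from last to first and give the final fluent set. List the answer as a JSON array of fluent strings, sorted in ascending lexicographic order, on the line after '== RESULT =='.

Work backward from the goal:
  through step 3 (drive(t3,depot,gate)): drop {truck_at(t3,gate)}, keep {pkg_at(p1,gate), pkg_at(p4,gate), truck_at(t2,whs2)}, require {truck_at(t3,depot)}
    → {pkg_at(p1,gate), pkg_at(p4,gate), truck_at(t2,whs2), truck_at(t3,depot)}
  through step 2 (drive(t3,gate,depot)): drop {truck_at(t3,depot)}, keep {pkg_at(p1,gate), pkg_at(p4,gate), truck_at(t2,whs2)}, require {truck_at(t3,gate)}
    → {pkg_at(p1,gate), pkg_at(p4,gate), truck_at(t2,whs2), truck_at(t3,gate)}
  through step 1 (drive(t3,whs2,gate)): drop {truck_at(t3,gate)}, keep {pkg_at(p1,gate), pkg_at(p4,gate), truck_at(t2,whs2)}, require {truck_at(t3,whs2)}
    → {pkg_at(p1,gate), pkg_at(p4,gate), truck_at(t2,whs2), truck_at(t3,whs2)}

== RESULT ==
["pkg_at(p1,gate)", "pkg_at(p4,gate)", "truck_at(t2,whs2)", "truck_at(t3,whs2)"]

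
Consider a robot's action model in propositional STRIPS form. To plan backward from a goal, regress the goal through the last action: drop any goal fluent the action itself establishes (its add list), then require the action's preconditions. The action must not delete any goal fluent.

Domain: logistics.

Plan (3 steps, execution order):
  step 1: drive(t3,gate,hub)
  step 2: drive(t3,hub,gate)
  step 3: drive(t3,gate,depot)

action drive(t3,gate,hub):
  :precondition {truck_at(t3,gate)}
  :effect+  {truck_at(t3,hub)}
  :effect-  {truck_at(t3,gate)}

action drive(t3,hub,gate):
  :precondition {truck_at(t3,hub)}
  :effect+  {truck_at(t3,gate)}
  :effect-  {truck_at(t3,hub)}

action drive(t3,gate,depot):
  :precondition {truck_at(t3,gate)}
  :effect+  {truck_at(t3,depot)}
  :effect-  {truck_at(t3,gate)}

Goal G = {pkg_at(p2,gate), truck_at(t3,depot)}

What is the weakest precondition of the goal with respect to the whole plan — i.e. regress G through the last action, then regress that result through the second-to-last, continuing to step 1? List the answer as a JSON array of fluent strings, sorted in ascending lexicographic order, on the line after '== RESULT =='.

Regress step by step:
  through step 3 (drive(t3,gate,depot)): drop {truck_at(t3,depot)}, keep {pkg_at(p2,gate)}, require {truck_at(t3,gate)}
    → {pkg_at(p2,gate), truck_at(t3,gate)}
  through step 2 (drive(t3,hub,gate)): drop {truck_at(t3,gate)}, keep {pkg_at(p2,gate)}, require {truck_at(t3,hub)}
    → {pkg_at(p2,gate), truck_at(t3,hub)}
  through step 1 (drive(t3,gate,hub)): drop {truck_at(t3,hub)}, keep {pkg_at(p2,gate)}, require {truck_at(t3,gate)}
    → {pkg_at(p2,gate), truck_at(t3,gate)}

== RESULT ==
["pkg_at(p2,gate)", "truck_at(t3,gate)"]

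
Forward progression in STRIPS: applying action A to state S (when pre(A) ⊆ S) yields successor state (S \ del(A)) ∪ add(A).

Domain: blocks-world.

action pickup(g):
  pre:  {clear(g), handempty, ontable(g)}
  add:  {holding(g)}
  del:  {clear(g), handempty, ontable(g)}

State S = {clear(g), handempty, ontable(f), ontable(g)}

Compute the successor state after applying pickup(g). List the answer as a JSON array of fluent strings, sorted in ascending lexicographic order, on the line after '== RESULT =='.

Compute (S \ del) ∪ add:
  pre ⊆ S: {clear(g), handempty, ontable(g)} ⊆ S  — applicable
  S \ del = {ontable(f)}
  ∪ add   = {holding(g), ontable(f)}

== RESULT ==
["holding(g)", "ontable(f)"]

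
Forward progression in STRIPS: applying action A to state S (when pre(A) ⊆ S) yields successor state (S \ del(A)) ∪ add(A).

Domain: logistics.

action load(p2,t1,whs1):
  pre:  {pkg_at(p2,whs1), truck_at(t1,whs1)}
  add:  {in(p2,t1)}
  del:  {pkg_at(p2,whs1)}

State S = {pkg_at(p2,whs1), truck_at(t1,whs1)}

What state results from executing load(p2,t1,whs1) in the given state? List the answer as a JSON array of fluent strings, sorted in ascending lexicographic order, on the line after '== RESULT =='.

Compute (S \ del) ∪ add:
  pre ⊆ S: {pkg_at(p2,whs1), truck_at(t1,whs1)} ⊆ S  — applicable
  S \ del = {truck_at(t1,whs1)}
  ∪ add   = {in(p2,t1), truck_at(t1,whs1)}

== RESULT ==
["in(p2,t1)", "truck_at(t1,whs1)"]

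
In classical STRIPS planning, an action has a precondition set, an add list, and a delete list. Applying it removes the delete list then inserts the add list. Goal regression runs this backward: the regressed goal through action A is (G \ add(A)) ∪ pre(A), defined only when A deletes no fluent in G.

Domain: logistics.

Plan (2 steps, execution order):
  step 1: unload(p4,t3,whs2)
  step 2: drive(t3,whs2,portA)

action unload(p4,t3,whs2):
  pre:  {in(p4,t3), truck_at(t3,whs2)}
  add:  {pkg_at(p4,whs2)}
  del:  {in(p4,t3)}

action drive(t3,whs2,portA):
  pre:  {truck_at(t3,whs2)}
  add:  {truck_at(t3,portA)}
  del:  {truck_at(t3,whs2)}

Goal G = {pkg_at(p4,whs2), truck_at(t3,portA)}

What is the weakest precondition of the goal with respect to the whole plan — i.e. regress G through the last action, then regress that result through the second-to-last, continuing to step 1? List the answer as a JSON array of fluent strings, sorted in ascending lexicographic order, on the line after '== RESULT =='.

Regress step by step:
  through step 2 (drive(t3,whs2,portA)): drop {truck_at(t3,portA)}, keep {pkg_at(p4,whs2)}, require {truck_at(t3,whs2)}
    → {pkg_at(p4,whs2), truck_at(t3,whs2)}
  through step 1 (unload(p4,t3,whs2)): drop {pkg_at(p4,whs2)}, keep {truck_at(t3,whs2)}, require {in(p4,t3), truck_at(t3,whs2)}
    → {in(p4,t3), truck_at(t3,whs2)}

== RESULT ==
["in(p4,t3)", "truck_at(t3,whs2)"]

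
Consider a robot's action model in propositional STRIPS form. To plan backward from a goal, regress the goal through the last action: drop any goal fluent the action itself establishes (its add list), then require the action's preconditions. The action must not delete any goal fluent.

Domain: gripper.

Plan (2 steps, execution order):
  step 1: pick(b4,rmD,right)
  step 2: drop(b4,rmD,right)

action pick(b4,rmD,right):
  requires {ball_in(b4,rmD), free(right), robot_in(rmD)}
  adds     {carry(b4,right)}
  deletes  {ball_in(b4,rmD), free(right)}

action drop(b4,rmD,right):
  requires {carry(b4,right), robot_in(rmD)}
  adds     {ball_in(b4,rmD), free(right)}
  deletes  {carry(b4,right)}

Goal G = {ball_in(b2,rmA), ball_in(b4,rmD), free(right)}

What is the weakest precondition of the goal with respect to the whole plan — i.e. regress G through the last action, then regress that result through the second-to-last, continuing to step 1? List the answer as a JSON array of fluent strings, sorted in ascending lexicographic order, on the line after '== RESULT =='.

Regress step by step:
  through step 2 (drop(b4,rmD,right)): drop {ball_in(b4,rmD), free(right)}, keep {ball_in(b2,rmA)}, require {carry(b4,right), robot_in(rmD)}
    → {ball_in(b2,rmA), carry(b4,right), robot_in(rmD)}
  through step 1 (pick(b4,rmD,right)): drop {carry(b4,right)}, keep {ball_in(b2,rmA), robot_in(rmD)}, require {ball_in(b4,rmD), free(right), robot_in(rmD)}
    → {ball_in(b2,rmA), ball_in(b4,rmD), free(right), robot_in(rmD)}

== RESULT ==
["ball_in(b2,rmA)", "ball_in(b4,rmD)", "free(right)", "robot_in(rmD)"]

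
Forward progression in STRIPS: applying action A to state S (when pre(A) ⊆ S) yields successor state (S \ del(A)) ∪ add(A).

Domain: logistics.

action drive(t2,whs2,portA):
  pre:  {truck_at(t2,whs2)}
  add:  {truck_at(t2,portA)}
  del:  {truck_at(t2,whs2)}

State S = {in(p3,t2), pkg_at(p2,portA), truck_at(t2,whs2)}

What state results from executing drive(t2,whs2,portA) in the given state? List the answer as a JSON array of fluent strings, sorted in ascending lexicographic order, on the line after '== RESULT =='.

Compute (S \ del) ∪ add:
  pre ⊆ S: {truck_at(t2,whs2)} ⊆ S  — applicable
  S \ del = {in(p3,t2), pkg_at(p2,portA)}
  ∪ add   = {in(p3,t2), pkg_at(p2,portA), truck_at(t2,portA)}

== RESULT ==
["in(p3,t2)", "pkg_at(p2,portA)", "truck_at(t2,portA)"]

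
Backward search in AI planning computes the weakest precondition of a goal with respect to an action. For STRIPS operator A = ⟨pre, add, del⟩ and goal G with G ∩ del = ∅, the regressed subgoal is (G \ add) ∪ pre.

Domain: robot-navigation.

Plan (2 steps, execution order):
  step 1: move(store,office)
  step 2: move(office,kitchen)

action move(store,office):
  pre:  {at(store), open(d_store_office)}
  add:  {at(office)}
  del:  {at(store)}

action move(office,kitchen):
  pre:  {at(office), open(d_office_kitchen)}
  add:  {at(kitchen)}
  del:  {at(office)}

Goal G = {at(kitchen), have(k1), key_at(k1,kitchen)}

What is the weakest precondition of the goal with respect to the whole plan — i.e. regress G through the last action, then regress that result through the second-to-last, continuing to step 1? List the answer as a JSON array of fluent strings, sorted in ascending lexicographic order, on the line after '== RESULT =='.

Regress step by step:
  through step 2 (move(office,kitchen)): drop {at(kitchen)}, keep {have(k1), key_at(k1,kitchen)}, require {at(office), open(d_office_kitchen)}
    → {at(office), have(k1), key_at(k1,kitchen), open(d_office_kitchen)}
  through step 1 (move(store,office)): drop {at(office)}, keep {have(k1), key_at(k1,kitchen), open(d_office_kitchen)}, require {at(store), open(d_store_office)}
    → {at(store), have(k1), key_at(k1,kitchen), open(d_office_kitchen), open(d_store_office)}

== RESULT ==
["at(store)", "have(k1)", "key_at(k1,kitchen)", "open(d_office_kitchen)", "open(d_store_office)"]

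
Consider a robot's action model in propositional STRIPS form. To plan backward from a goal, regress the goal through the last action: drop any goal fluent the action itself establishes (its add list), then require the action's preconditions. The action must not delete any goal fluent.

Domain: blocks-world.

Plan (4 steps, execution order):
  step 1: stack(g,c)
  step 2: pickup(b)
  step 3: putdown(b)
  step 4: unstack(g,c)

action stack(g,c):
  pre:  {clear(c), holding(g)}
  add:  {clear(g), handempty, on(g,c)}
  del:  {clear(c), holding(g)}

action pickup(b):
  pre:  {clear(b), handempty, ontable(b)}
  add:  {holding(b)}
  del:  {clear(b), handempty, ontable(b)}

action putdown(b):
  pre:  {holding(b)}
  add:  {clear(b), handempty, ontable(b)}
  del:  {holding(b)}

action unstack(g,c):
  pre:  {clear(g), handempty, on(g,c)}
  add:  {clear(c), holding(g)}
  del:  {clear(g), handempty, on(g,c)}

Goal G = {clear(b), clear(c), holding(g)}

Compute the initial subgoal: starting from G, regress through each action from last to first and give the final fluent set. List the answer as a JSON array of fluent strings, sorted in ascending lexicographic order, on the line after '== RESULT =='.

Regress step by step:
  through step 4 (unstack(g,c)): drop {clear(c), holding(g)}, keep {clear(b)}, require {clear(g), handempty, on(g,c)}
    → {clear(b), clear(g), handempty, on(g,c)}
  through step 3 (putdown(b)): drop {clear(b), handempty}, keep {clear(g), on(g,c)}, require {holding(b)}
    → {clear(g), holding(b), on(g,c)}
  through step 2 (pickup(b)): drop {holding(b)}, keep {clear(g), on(g,c)}, require {clear(b), handempty, ontable(b)}
    → {clear(b), clear(g), handempty, on(g,c), ontable(b)}
  through step 1 (stack(g,c)): drop {clear(g), handempty, on(g,c)}, keep {clear(b), ontable(b)}, require {clear(c), holding(g)}
    → {clear(b), clear(c), holding(g), ontable(b)}

== RESULT ==
["clear(b)", "clear(c)", "holding(g)", "ontable(b)"]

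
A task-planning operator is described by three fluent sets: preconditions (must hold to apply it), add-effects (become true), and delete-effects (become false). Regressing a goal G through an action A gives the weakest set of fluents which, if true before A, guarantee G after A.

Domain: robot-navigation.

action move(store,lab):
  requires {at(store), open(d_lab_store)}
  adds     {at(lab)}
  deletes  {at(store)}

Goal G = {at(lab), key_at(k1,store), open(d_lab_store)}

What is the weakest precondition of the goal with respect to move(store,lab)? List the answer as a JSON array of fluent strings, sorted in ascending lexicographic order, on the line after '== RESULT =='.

Compute (G \ add) ∪ pre:
  G ∩ del = {}  (empty — regression defined)
  G \ add = {at(lab), key_at(k1,store), open(d_lab_store)} \ {at(lab)} = {key_at(k1,store), open(d_lab_store)}
  ∪ pre   = {key_at(k1,store), open(d_lab_store)} ∪ {at(store), open(d_lab_store)}
          = {at(store), key_at(k1,store), open(d_lab_store)}

== RESULT ==
["at(store)", "key_at(k1,store)", "open(d_lab_store)"]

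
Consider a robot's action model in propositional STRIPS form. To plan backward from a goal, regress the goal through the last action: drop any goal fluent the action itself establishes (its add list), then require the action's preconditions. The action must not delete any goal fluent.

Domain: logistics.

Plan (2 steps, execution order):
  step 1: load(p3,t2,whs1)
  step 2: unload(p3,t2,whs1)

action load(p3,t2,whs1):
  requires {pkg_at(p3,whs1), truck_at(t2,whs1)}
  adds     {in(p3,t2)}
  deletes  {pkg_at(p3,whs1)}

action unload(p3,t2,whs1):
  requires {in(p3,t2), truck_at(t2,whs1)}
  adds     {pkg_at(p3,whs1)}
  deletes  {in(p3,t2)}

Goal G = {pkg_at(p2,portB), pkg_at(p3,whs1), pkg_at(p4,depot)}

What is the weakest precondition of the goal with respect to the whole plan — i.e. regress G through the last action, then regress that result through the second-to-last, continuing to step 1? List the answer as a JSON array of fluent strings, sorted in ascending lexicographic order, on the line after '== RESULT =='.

Regress step by step:
  through step 2 (unload(p3,t2,whs1)): drop {pkg_at(p3,whs1)}, keep {pkg_at(p2,portB), pkg_at(p4,depot)}, require {in(p3,t2), truck_at(t2,whs1)}
    → {in(p3,t2), pkg_at(p2,portB), pkg_at(p4,depot), truck_at(t2,whs1)}
  through step 1 (load(p3,t2,whs1)): drop {in(p3,t2)}, keep {pkg_at(p2,portB), pkg_at(p4,depot), truck_at(t2,whs1)}, require {pkg_at(p3,whs1), truck_at(t2,whs1)}
    → {pkg_at(p2,portB), pkg_at(p3,whs1), pkg_at(p4,depot), truck_at(t2,whs1)}

== RESULT ==
["pkg_at(p2,portB)", "pkg_at(p3,whs1)", "pkg_at(p4,depot)", "truck_at(t2,whs1)"]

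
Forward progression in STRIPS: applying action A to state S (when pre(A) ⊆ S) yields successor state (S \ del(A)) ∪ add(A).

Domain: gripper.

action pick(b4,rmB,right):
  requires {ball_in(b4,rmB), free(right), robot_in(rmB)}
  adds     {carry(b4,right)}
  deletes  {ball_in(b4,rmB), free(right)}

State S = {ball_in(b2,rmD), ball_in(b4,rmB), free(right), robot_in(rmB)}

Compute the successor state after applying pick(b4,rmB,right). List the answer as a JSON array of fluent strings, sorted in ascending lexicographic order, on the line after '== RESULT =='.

Compute (S \ del) ∪ add:
  pre ⊆ S: {ball_in(b4,rmB), free(right), robot_in(rmB)} ⊆ S  — applicable
  S \ del = {ball_in(b2,rmD), robot_in(rmB)}
  ∪ add   = {ball_in(b2,rmD), carry(b4,right), robot_in(rmB)}

== RESULT ==
["ball_in(b2,rmD)", "carry(b4,right)", "robot_in(rmB)"]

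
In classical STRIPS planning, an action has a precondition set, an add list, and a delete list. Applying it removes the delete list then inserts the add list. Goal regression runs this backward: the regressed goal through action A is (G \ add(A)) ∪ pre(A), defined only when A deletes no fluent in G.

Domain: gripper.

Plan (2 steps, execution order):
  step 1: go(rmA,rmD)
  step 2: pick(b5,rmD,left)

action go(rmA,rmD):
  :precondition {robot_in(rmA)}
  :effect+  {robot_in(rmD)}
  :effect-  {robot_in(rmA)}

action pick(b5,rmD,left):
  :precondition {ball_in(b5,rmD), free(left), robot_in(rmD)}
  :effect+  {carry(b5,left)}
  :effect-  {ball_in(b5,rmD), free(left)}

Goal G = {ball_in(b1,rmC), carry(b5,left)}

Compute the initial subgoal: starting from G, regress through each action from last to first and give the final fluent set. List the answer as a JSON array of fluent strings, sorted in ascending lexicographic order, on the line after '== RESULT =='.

Regress step by step:
  through step 2 (pick(b5,rmD,left)): drop {carry(b5,left)}, keep {ball_in(b1,rmC)}, require {ball_in(b5,rmD), free(left), robot_in(rmD)}
    → {ball_in(b1,rmC), ball_in(b5,rmD), free(left), robot_in(rmD)}
  through step 1 (go(rmA,rmD)): drop {robot_in(rmD)}, keep {ball_in(b1,rmC), ball_in(b5,rmD), free(left)}, require {robot_in(rmA)}
    → {ball_in(b1,rmC), ball_in(b5,rmD), free(left), robot_in(rmA)}

== RESULT ==
["ball_in(b1,rmC)", "ball_in(b5,rmD)", "free(left)", "robot_in(rmA)"]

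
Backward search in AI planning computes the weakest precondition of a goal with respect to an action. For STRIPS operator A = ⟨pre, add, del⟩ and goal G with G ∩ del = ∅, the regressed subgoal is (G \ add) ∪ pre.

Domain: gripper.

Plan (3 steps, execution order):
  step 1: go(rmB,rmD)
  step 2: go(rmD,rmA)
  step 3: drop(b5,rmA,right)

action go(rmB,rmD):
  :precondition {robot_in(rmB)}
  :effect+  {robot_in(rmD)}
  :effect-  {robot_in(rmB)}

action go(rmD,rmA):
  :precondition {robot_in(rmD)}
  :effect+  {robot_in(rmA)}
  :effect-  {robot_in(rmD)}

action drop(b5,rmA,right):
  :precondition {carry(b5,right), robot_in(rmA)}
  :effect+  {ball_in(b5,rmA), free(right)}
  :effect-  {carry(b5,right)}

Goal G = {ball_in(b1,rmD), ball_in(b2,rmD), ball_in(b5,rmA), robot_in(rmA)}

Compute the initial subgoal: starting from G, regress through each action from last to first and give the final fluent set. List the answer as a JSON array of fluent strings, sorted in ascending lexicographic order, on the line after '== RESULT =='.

Work backward from the goal:
  through step 3 (drop(b5,rmA,right)): drop {ball_in(b5,rmA)}, keep {ball_in(b1,rmD), ball_in(b2,rmD), robot_in(rmA)}, require {carry(b5,right), robot_in(rmA)}
    → {ball_in(b1,rmD), ball_in(b2,rmD), carry(b5,right), robot_in(rmA)}
  through step 2 (go(rmD,rmA)): drop {robot_in(rmA)}, keep {ball_in(b1,rmD), ball_in(b2,rmD), carry(b5,right)}, require {robot_in(rmD)}
    → {ball_in(b1,rmD), ball_in(b2,rmD), carry(b5,right), robot_in(rmD)}
  through step 1 (go(rmB,rmD)): drop {robot_in(rmD)}, keep {ball_in(b1,rmD), ball_in(b2,rmD), carry(b5,right)}, require {robot_in(rmB)}
    → {ball_in(b1,rmD), ball_in(b2,rmD), carry(b5,right), robot_in(rmB)}

== RESULT ==
["ball_in(b1,rmD)", "ball_in(b2,rmD)", "carry(b5,right)", "robot_in(rmB)"]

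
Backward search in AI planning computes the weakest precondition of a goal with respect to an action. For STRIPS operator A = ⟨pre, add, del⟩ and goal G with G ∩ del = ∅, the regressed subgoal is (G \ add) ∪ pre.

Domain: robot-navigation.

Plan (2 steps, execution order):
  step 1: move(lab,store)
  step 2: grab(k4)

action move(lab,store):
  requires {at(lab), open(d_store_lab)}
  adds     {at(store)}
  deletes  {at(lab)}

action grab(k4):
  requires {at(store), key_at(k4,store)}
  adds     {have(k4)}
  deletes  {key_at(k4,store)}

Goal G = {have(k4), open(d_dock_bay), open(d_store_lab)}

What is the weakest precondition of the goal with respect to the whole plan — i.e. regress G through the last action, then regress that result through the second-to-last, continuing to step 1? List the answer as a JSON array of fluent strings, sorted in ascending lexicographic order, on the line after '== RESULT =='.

Work backward from the goal:
  through step 2 (grab(k4)): drop {have(k4)}, keep {open(d_dock_bay), open(d_store_lab)}, require {at(store), key_at(k4,store)}
    → {at(store), key_at(k4,store), open(d_dock_bay), open(d_store_lab)}
  through step 1 (move(lab,store)): drop {at(store)}, keep {key_at(k4,store), open(d_dock_bay), open(d_store_lab)}, require {at(lab), open(d_store_lab)}
    → {at(lab), key_at(k4,store), open(d_dock_bay), open(d_store_lab)}

== RESULT ==
["at(lab)", "key_at(k4,store)", "open(d_dock_bay)", "open(d_store_lab)"]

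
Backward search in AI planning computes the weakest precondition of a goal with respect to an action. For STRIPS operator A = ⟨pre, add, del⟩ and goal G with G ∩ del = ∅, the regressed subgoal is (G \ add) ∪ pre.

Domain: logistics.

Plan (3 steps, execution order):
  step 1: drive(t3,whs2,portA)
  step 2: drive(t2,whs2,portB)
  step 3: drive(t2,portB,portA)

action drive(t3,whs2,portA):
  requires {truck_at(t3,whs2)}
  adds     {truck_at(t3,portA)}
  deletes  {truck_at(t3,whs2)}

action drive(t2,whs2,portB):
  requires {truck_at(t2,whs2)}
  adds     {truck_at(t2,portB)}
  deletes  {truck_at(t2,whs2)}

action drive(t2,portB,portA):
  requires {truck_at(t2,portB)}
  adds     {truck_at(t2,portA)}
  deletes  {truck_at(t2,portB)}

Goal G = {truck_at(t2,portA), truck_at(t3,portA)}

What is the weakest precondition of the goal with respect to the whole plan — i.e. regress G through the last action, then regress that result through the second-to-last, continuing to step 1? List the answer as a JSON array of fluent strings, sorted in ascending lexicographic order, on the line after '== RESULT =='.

Work backward from the goal:
  through step 3 (drive(t2,portB,portA)): drop {truck_at(t2,portA)}, keep {truck_at(t3,portA)}, require {truck_at(t2,portB)}
    → {truck_at(t2,portB), truck_at(t3,portA)}
  through step 2 (drive(t2,whs2,portB)): drop {truck_at(t2,portB)}, keep {truck_at(t3,portA)}, require {truck_at(t2,whs2)}
    → {truck_at(t2,whs2), truck_at(t3,portA)}
  through step 1 (drive(t3,whs2,portA)): drop {truck_at(t3,portA)}, keep {truck_at(t2,whs2)}, require {truck_at(t3,whs2)}
    → {truck_at(t2,whs2), truck_at(t3,whs2)}

== RESULT ==
["truck_at(t2,whs2)", "truck_at(t3,whs2)"]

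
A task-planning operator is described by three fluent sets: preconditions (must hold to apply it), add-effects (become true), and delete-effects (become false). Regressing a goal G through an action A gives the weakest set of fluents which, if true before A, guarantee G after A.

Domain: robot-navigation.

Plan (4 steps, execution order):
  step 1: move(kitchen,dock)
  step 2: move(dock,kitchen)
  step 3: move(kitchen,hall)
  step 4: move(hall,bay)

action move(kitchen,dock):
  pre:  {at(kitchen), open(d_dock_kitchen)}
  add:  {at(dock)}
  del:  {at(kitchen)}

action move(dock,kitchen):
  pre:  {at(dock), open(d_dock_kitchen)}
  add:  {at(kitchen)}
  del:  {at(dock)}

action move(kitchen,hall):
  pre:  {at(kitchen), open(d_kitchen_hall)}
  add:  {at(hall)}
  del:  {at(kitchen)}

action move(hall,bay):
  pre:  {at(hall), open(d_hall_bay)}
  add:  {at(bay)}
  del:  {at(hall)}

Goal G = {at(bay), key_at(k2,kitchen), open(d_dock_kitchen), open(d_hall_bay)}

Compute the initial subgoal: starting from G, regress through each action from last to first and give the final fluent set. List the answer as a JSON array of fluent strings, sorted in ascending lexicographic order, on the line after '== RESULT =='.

Work backward from the goal:
  through step 4 (move(hall,bay)): drop {at(bay)}, keep {key_at(k2,kitchen), open(d_dock_kitchen), open(d_hall_bay)}, require {at(hall), open(d_hall_bay)}
    → {at(hall), key_at(k2,kitchen), open(d_dock_kitchen), open(d_hall_bay)}
  through step 3 (move(kitchen,hall)): drop {at(hall)}, keep {key_at(k2,kitchen), open(d_dock_kitchen), open(d_hall_bay)}, require {at(kitchen), open(d_kitchen_hall)}
    → {at(kitchen), key_at(k2,kitchen), open(d_dock_kitchen), open(d_hall_bay), open(d_kitchen_hall)}
  through step 2 (move(dock,kitchen)): drop {at(kitchen)}, keep {key_at(k2,kitchen), open(d_dock_kitchen), open(d_hall_bay), open(d_kitchen_hall)}, require {at(dock), open(d_dock_kitchen)}
    → {at(dock), key_at(k2,kitchen), open(d_dock_kitchen), open(d_hall_bay), open(d_kitchen_hall)}
  through step 1 (move(kitchen,dock)): drop {at(dock)}, keep {key_at(k2,kitchen), open(d_dock_kitchen), open(d_hall_bay), open(d_kitchen_hall)}, require {at(kitchen), open(d_dock_kitchen)}
    → {at(kitchen), key_at(k2,kitchen), open(d_dock_kitchen), open(d_hall_bay), open(d_kitchen_hall)}

== RESULT ==
["at(kitchen)", "key_at(k2,kitchen)", "open(d_dock_kitchen)", "open(d_hall_bay)", "open(d_kitchen_hall)"]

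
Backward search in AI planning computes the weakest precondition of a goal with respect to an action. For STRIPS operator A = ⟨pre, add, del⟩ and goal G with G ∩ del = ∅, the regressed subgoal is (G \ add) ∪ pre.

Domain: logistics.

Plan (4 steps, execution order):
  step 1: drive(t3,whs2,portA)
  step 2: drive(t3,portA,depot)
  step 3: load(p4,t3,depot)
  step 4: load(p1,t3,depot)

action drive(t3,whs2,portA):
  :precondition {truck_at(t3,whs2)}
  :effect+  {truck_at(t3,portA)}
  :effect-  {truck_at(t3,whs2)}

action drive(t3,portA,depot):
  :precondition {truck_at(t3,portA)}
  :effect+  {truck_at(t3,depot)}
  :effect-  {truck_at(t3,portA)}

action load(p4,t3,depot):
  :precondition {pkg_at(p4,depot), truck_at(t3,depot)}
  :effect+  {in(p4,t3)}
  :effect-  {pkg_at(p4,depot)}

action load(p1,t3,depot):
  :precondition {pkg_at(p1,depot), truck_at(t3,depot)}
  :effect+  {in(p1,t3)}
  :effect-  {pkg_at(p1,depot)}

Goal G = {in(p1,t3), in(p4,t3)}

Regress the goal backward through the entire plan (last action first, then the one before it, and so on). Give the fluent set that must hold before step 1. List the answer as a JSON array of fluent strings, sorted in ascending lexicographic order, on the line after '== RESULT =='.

Work backward from the goal:
  through step 4 (load(p1,t3,depot)): drop {in(p1,t3)}, keep {in(p4,t3)}, require {pkg_at(p1,depot), truck_at(t3,depot)}
    → {in(p4,t3), pkg_at(p1,depot), truck_at(t3,depot)}
  through step 3 (load(p4,t3,depot)): drop {in(p4,t3)}, keep {pkg_at(p1,depot), truck_at(t3,depot)}, require {pkg_at(p4,depot), truck_at(t3,depot)}
    → {pkg_at(p1,depot), pkg_at(p4,depot), truck_at(t3,depot)}
  through step 2 (drive(t3,portA,depot)): drop {truck_at(t3,depot)}, keep {pkg_at(p1,depot), pkg_at(p4,depot)}, require {truck_at(t3,portA)}
    → {pkg_at(p1,depot), pkg_at(p4,depot), truck_at(t3,portA)}
  through step 1 (drive(t3,whs2,portA)): drop {truck_at(t3,portA)}, keep {pkg_at(p1,depot), pkg_at(p4,depot)}, require {truck_at(t3,whs2)}
    → {pkg_at(p1,depot), pkg_at(p4,depot), truck_at(t3,whs2)}

== RESULT ==
["pkg_at(p1,depot)", "pkg_at(p4,depot)", "truck_at(t3,whs2)"]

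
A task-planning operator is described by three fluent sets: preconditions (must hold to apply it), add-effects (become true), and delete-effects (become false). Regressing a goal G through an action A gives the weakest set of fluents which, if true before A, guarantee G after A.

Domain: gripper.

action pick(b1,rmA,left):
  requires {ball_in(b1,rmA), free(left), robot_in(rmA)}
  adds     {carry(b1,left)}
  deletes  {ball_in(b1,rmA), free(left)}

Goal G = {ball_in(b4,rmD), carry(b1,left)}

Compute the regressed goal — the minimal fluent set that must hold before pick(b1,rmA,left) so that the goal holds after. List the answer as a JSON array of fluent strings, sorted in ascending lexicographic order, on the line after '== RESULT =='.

Compute (G \ add) ∪ pre:
  G ∩ del = {}  (empty — regression defined)
  G \ add = {ball_in(b4,rmD), carry(b1,left)} \ {carry(b1,left)} = {ball_in(b4,rmD)}
  ∪ pre   = {ball_in(b4,rmD)} ∪ {ball_in(b1,rmA), free(left), robot_in(rmA)}
          = {ball_in(b1,rmA), ball_in(b4,rmD), free(left), robot_in(rmA)}

== RESULT ==
["ball_in(b1,rmA)", "ball_in(b4,rmD)", "free(left)", "robot_in(rmA)"]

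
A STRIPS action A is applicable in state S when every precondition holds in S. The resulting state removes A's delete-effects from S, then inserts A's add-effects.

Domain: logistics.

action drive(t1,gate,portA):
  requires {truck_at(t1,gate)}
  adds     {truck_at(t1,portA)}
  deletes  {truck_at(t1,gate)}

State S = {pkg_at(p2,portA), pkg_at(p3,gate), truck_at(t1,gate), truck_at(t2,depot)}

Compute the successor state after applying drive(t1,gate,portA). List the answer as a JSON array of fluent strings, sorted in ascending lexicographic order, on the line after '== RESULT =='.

Compute (S \ del) ∪ add:
  pre ⊆ S: {truck_at(t1,gate)} ⊆ S  — applicable
  S \ del = {pkg_at(p2,portA), pkg_at(p3,gate), truck_at(t2,depot)}
  ∪ add   = {pkg_at(p2,portA), pkg_at(p3,gate), truck_at(t1,portA), truck_at(t2,depot)}

== RESULT ==
["pkg_at(p2,portA)", "pkg_at(p3,gate)", "truck_at(t1,portA)", "truck_at(t2,depot)"]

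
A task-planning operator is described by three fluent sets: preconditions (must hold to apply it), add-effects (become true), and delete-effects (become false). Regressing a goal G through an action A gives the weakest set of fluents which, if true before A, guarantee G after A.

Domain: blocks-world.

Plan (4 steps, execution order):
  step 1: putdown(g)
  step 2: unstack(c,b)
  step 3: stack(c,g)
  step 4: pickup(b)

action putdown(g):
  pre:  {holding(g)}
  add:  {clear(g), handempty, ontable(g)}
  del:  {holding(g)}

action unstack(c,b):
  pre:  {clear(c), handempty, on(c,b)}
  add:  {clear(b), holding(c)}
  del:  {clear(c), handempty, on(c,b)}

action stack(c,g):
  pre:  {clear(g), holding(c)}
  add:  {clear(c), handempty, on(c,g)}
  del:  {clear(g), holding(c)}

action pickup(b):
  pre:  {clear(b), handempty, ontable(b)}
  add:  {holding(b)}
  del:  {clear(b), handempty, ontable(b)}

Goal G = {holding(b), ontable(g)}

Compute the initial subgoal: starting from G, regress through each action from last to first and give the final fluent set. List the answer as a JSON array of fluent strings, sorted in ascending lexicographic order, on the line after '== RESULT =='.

Regress step by step:
  through step 4 (pickup(b)): drop {holding(b)}, keep {ontable(g)}, require {clear(b), handempty, ontable(b)}
    → {clear(b), handempty, ontable(b), ontable(g)}
  through step 3 (stack(c,g)): drop {handempty}, keep {clear(b), ontable(b), ontable(g)}, require {clear(g), holding(c)}
    → {clear(b), clear(g), holding(c), ontable(b), ontable(g)}
  through step 2 (unstack(c,b)): drop {clear(b), holding(c)}, keep {clear(g), ontable(b), ontable(g)}, require {clear(c), handempty, on(c,b)}
    → {clear(c), clear(g), handempty, on(c,b), ontable(b), ontable(g)}
  through step 1 (putdown(g)): drop {clear(g), handempty, ontable(g)}, keep {clear(c), on(c,b), ontable(b)}, require {holding(g)}
    → {clear(c), holding(g), on(c,b), ontable(b)}

== RESULT ==
["clear(c)", "holding(g)", "on(c,b)", "ontable(b)"]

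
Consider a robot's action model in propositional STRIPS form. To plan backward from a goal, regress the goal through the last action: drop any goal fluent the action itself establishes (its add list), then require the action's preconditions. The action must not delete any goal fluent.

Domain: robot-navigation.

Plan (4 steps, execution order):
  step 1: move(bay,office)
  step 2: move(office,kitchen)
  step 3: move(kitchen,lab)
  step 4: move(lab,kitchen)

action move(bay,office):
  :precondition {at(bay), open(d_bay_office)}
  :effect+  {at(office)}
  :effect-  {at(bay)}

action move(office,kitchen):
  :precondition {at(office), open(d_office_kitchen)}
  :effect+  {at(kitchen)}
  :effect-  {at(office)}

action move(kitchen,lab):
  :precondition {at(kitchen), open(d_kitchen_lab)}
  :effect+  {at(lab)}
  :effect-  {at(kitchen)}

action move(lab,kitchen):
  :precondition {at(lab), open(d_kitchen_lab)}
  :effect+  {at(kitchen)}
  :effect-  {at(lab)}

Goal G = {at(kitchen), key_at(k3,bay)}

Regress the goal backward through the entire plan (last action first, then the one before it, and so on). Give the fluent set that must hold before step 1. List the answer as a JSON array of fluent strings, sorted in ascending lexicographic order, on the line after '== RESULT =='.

Work backward from the goal:
  through step 4 (move(lab,kitchen)): drop {at(kitchen)}, keep {key_at(k3,bay)}, require {at(lab), open(d_kitchen_lab)}
    → {at(lab), key_at(k3,bay), open(d_kitchen_lab)}
  through step 3 (move(kitchen,lab)): drop {at(lab)}, keep {key_at(k3,bay), open(d_kitchen_lab)}, require {at(kitchen), open(d_kitchen_lab)}
    → {at(kitchen), key_at(k3,bay), open(d_kitchen_lab)}
  through step 2 (move(office,kitchen)): drop {at(kitchen)}, keep {key_at(k3,bay), open(d_kitchen_lab)}, require {at(office), open(d_office_kitchen)}
    → {at(office), key_at(k3,bay), open(d_kitchen_lab), open(d_office_kitchen)}
  through step 1 (move(bay,office)): drop {at(office)}, keep {key_at(k3,bay), open(d_kitchen_lab), open(d_office_kitchen)}, require {at(bay), open(d_bay_office)}
    → {at(bay), key_at(k3,bay), open(d_bay_office), open(d_kitchen_lab), open(d_office_kitchen)}

== RESULT ==
["at(bay)", "key_at(k3,bay)", "open(d_bay_office)", "open(d_kitchen_lab)", "open(d_office_kitchen)"]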